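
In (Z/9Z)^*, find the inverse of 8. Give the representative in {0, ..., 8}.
Apply the extended Euclidean algorithm to (9, 8), tracking rows (r, s, t) with s·9 + t·8 = r. Each division r_prev = q·r_cur + r_new produces the new row as (previous row) − q·(current row):
  row A: (9, 1, 0)   [1·9 + 0·8 = 9]
  row B: (8, 0, 1)   [0·9 + 1·8 = 8]
  9 = 1·8 + 1   → row C = row A − 1·row B = (1, 1, −1)   [check: 1·9 − 1·8 = 1]
  8 = 8·1 + 0   → remainder 0, stop. gcd = 1 (last nonzero row C).
The gcd is 1, so 8 is invertible mod 9. The last nonzero row gives 1·9 − 1·8 = 1, so t = −1. So 8^(−1) ≡ −1 ≡ 8 (mod 9). Verify: 8 · 8 = 64 ≡ 1 (mod 9). ✓

Final answer: 8^(−1) ≡ 8 (mod 9)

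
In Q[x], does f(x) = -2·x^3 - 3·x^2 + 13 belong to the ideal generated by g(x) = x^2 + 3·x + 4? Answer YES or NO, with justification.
NO

In Q[x] the ideal (g) consists of all multiples of g, so f ∈ (g) iff g | f, i.e. iff the remainder of f on division by g is 0. Divide f by g (g is monic, so eliminate the leading term of the running remainder at each step):
  leading term -2·x^3: subtract (-2·x)·g(x) = -2·x^3 - 6·x^2 - 8·x, leaving 3·x^2 + 8·x + 13
  leading term 3·x^2: subtract (3)·g(x) = 3·x^2 + 9·x + 12, leaving 1 - x
The remainder r(x) = 1 - x ≠ 0 (and deg r < deg g), so g ∤ f, i.e. f ∉ (g).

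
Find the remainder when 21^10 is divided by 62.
Use repeated squaring. Binary(10) = 1010. Walk through the bits of the exponent 10 left-to-right: at each bit after the leading one, square the running value, then multiply by 21 if the bit is 1 (always reducing mod 62):
  bit 1 = 1 (leading): start with 21.
  bit 2 = 0: square 21^2 = 441 ≡ 7 (mod 62).
  bit 3 = 1: square 7^2 = 49; bit is 1, so multiply 49·21 = 1029 ≡ 37 (mod 62).
  bit 4 = 0: square 37^2 = 1369 ≡ 5 (mod 62).
Final value: 21^10 ≡ 5 (mod 62).

Final answer: 5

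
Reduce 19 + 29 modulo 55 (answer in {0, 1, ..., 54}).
48

Both summands are already reduced mod 55. 19 + 29 = 48; 48 = 0·55 + 48, so (19 + 29) mod 55 = 48.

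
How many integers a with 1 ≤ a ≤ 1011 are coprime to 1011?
672

The number of a ∈ {1, ..., 1011} with gcd(a, 1011) = 1 is by definition Euler's totient φ(1011). φ is multiplicative, with φ(p^e) = p^e − p^(e−1). Factorise 1011 = 3 · 337. Then
  φ(1011) = (3 − 1) · (337 − 1) = 2 · 336 = 672.
So there are 672 such integers.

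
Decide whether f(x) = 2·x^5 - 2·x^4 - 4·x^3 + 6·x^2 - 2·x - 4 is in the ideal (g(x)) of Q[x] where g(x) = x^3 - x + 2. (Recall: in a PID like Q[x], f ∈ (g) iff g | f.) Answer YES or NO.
YES

In Q[x] the ideal (g) consists of all multiples of g, so f ∈ (g) iff g | f, i.e. iff the remainder of f on division by g is 0. Divide f by g (g is monic, so eliminate the leading term of the running remainder at each step):
  leading term 2·x^5: subtract (2·x^2)·g(x) = 2·x^5 - 2·x^3 + 4·x^2, leaving -2·x^4 - 2·x^3 + 2·x^2 - 2·x - 4
  leading term -2·x^4: subtract (-2·x)·g(x) = -2·x^4 + 2·x^2 - 4·x, leaving -2·x^3 + 2·x - 4
  leading term -2·x^3: subtract (-2)·g(x) = -2·x^3 + 2·x - 4, leaving 0
The remainder is 0, so f(x) = g(x) · h(x) with h(x) = 2·x^2 - 2·x - 2. Hence g | f, i.e. f ∈ (g).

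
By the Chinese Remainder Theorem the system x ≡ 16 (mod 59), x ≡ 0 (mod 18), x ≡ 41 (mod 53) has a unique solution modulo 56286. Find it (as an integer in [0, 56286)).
The moduli 59, 18, 53 are pairwise coprime, so by the CRT there is a unique solution mod 59·18·53 = 56286.
Solve by successive substitution. Start with x ≡ 16 (mod 59).
  Combine with x ≡ 0 (mod 18): write x = 16 + 59·t and require 16 + 59·t ≡ 0 (mod 18), i.e. 59·t ≡ 0 − 16 ≡ 2 (mod 18). Since 59^(−1) ≡ 11 (mod 18) (59 ≡ 5 (mod 18)), t ≡ 11·2 ≡ 4 (mod 18). So x ≡ 16 + 59·4 = 252 (mod 1062).
  Combine with x ≡ 41 (mod 53): write x = 252 + 1062·t and require 252 + 1062·t ≡ 41 (mod 53), i.e. 1062·t ≡ 41 − 252 ≡ 1 (mod 53). Since 1062^(−1) ≡ 27 (mod 53) (1062 ≡ 2 (mod 53)), t ≡ 27·1 ≡ 27 (mod 53). So x ≡ 252 + 1062·27 = 28926 (mod 56286).
Unique solution in [0, 56286): x = 28926.

Final answer: x ≡ 28926 (mod 56286); the representative in [0, 56286) is 28926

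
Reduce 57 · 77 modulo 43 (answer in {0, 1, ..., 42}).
3

Reduce the factors first: 57 ≡ 14, 77 ≡ 34 (mod 43), so 57 · 77 ≡ 14 · 34 (mod 43). 14 · 34 = 476. Dividing by 43: 476 = 11·43 + 3. So (57 · 77) mod 43 = 3.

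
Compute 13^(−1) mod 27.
13^(−1) ≡ 25 (mod 27)

Apply the extended Euclidean algorithm to (27, 13), tracking rows (r, s, t) with s·27 + t·13 = r. Each division r_prev = q·r_cur + r_new produces the new row as (previous row) − q·(current row):
  row A: (27, 1, 0)   [1·27 + 0·13 = 27]
  row B: (13, 0, 1)   [0·27 + 1·13 = 13]
  27 = 2·13 + 1   → row C = row A − 2·row B = (1, 1, −2)   [check: 1·27 − 2·13 = 1]
  13 = 13·1 + 0   → remainder 0, stop. gcd = 1 (last nonzero row C).
The gcd is 1, so 13 is invertible mod 27. The last nonzero row gives 1·27 − 2·13 = 1, so t = −2. So 13^(−1) ≡ −2 ≡ 25 (mod 27). Verify: 13 · 25 = 325 ≡ 1 (mod 27). ✓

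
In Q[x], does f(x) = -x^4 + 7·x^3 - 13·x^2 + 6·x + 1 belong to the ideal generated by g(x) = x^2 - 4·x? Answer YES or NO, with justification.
In Q[x] the ideal (g) consists of all multiples of g, so f ∈ (g) iff g | f, i.e. iff the remainder of f on division by g is 0. Divide f by g (g is monic, so eliminate the leading term of the running remainder at each step):
  leading term -x^4: subtract (-x^2)·g(x) = -x^4 + 4·x^3, leaving 3·x^3 - 13·x^2 + 6·x + 1
  leading term 3·x^3: subtract (3·x)·g(x) = 3·x^3 - 12·x^2, leaving -x^2 + 6·x + 1
  leading term -x^2: subtract (-1)·g(x) = -x^2 + 4·x, leaving 2·x + 1
The remainder r(x) = 2·x + 1 ≠ 0 (and deg r < deg g), so g ∤ f, i.e. f ∉ (g).

Final answer: NO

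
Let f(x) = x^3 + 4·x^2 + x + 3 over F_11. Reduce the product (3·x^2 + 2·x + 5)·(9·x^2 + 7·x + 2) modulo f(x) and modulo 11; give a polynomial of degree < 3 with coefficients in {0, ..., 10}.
a · b ≡ 6·x^2 + 5·x + 8 (mod f(x))

Multiply as integer polynomials: a · b = 27·x^4 + 39·x^3 + 65·x^2 + 39·x + 10. Reducing coefficients mod 11: a · b ≡ 5·x^4 + 6·x^3 + 10·x^2 + 6·x + 10. Now divide by f(x) = x^3 + 4·x^2 + x + 3 in F_11[x], eliminating the leading term at each step:
  leading term 5·x^4: subtract (5·x)·f(x) = 5·x^4 + 9·x^3 + 5·x^2 + 4·x, leaving 8·x^3 + 5·x^2 + 2·x + 10 (coefficients mod 11)
  leading term 8·x^3: subtract (8)·f(x) = 8·x^3 + 10·x^2 + 8·x + 2, leaving 6·x^2 + 5·x + 8 (coefficients mod 11)
The degree is now < 3, so this is the remainder. Hence a · b ≡ 6·x^2 + 5·x + 8 in F_11[x]/(f).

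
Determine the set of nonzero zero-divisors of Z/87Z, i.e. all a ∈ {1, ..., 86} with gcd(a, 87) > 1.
nonzero zero-divisors of Z/87Z = {3, 6, 9, 12, 15, 18, 21, 24, 27, 29, 30, 33, 36, 39, 42, 45, 48, 51, 54, 57, 58, 60, 63, 66, 69, 72, 75, 78, 81, 84}

An element a ∈ Z/87Z (with a ≠ 0) is a zero-divisor iff gcd(a, 87) > 1 (because a is a unit precisely when gcd(a, n) = 1, and in Z/nZ every nonzero, non-unit element is a zero-divisor). Scan a = 1, ..., 86 and keep those with gcd(a, 87) > 1:
  gcd(3, 87) = 3, gcd(6, 87) = 3, gcd(9, 87) = 3, gcd(12, 87) = 3, gcd(15, 87) = 3, gcd(18, 87) = 3, gcd(21, 87) = 3, gcd(24, 87) = 3, gcd(27, 87) = 3, gcd(29, 87) = 29, gcd(30, 87) = 3, gcd(33, 87) = 3, gcd(36, 87) = 3, gcd(39, 87) = 3, gcd(42, 87) = 3, gcd(45, 87) = 3, gcd(48, 87) = 3, gcd(51, 87) = 3, gcd(54, 87) = 3, gcd(57, 87) = 3, gcd(58, 87) = 29, gcd(60, 87) = 3, gcd(63, 87) = 3, gcd(66, 87) = 3, gcd(69, 87) = 3, gcd(72, 87) = 3, gcd(75, 87) = 3, gcd(78, 87) = 3, gcd(81, 87) = 3, gcd(84, 87) = 3.
All other a ∈ {1, ..., 86} have gcd(a, 87) = 1 and are units. So the nonzero zero-divisors are exactly the 30 values of a appearing in this scan.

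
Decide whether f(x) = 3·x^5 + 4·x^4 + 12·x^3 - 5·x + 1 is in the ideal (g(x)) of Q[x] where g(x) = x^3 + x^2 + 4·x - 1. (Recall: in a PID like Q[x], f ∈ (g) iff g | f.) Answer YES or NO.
In Q[x] the ideal (g) consists of all multiples of g, so f ∈ (g) iff g | f, i.e. iff the remainder of f on division by g is 0. Divide f by g (g is monic, so eliminate the leading term of the running remainder at each step):
  leading term 3·x^5: subtract (3·x^2)·g(x) = 3·x^5 + 3·x^4 + 12·x^3 - 3·x^2, leaving x^4 + 3·x^2 - 5·x + 1
  leading term x^4: subtract (x)·g(x) = x^4 + x^3 + 4·x^2 - x, leaving -x^3 - x^2 - 4·x + 1
  leading term -x^3: subtract (-1)·g(x) = -x^3 - x^2 - 4·x + 1, leaving 0
The remainder is 0, so f(x) = g(x) · h(x) with h(x) = 3·x^2 + x - 1. Hence g | f, i.e. f ∈ (g).

Final answer: YES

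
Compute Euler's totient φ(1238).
φ is multiplicative, with φ(p^e) = p^e − p^(e−1). Factorise 1238 = 2 · 619. Then
  φ(1238) = (2 − 1) · (619 − 1) = 1 · 618 = 618.

Final answer: φ(1238) = 618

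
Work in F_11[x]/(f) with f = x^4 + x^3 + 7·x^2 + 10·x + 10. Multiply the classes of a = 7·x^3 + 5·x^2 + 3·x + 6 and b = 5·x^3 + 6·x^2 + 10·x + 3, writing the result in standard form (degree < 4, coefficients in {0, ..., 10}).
Multiply as integer polynomials: a · b = 35·x^6 + 67·x^5 + 115·x^4 + 119·x^3 + 81·x^2 + 69·x + 18. Reducing coefficients mod 11: a · b ≡ 2·x^6 + x^5 + 5·x^4 + 9·x^3 + 4·x^2 + 3·x + 7. Now divide by f(x) = x^4 + x^3 + 7·x^2 + 10·x + 10 in F_11[x], eliminating the leading term at each step:
  leading term 2·x^6: subtract (2·x^2)·f(x) = 2·x^6 + 2·x^5 + 3·x^4 + 9·x^3 + 9·x^2, leaving 10·x^5 + 2·x^4 + 6·x^2 + 3·x + 7 (coefficients mod 11)
  leading term 10·x^5: subtract (10·x)·f(x) = 10·x^5 + 10·x^4 + 4·x^3 + x^2 + x, leaving 3·x^4 + 7·x^3 + 5·x^2 + 2·x + 7 (coefficients mod 11)
  leading term 3·x^4: subtract (3)·f(x) = 3·x^4 + 3·x^3 + 10·x^2 + 8·x + 8, leaving 4·x^3 + 6·x^2 + 5·x + 10 (coefficients mod 11)
The degree is now < 4, so this is the remainder. Hence a · b ≡ 4·x^3 + 6·x^2 + 5·x + 10 in F_11[x]/(f).

Final answer: a · b ≡ 4·x^3 + 6·x^2 + 5·x + 10 (mod f(x))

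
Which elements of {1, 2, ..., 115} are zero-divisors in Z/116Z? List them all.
An element a ∈ Z/116Z (with a ≠ 0) is a zero-divisor iff gcd(a, 116) > 1 (because a is a unit precisely when gcd(a, n) = 1, and in Z/nZ every nonzero, non-unit element is a zero-divisor). Scan a = 1, ..., 115 and keep those with gcd(a, 116) > 1:
  gcd(2, 116) = 2, gcd(4, 116) = 4, gcd(6, 116) = 2, gcd(8, 116) = 4, gcd(10, 116) = 2, gcd(12, 116) = 4, gcd(14, 116) = 2, gcd(16, 116) = 4, gcd(18, 116) = 2, gcd(20, 116) = 4, gcd(22, 116) = 2, gcd(24, 116) = 4, gcd(26, 116) = 2, gcd(28, 116) = 4, gcd(29, 116) = 29, gcd(30, 116) = 2, gcd(32, 116) = 4, gcd(34, 116) = 2, gcd(36, 116) = 4, gcd(38, 116) = 2, gcd(40, 116) = 4, gcd(42, 116) = 2, gcd(44, 116) = 4, gcd(46, 116) = 2, gcd(48, 116) = 4, gcd(50, 116) = 2, gcd(52, 116) = 4, gcd(54, 116) = 2, gcd(56, 116) = 4, gcd(58, 116) = 58, gcd(60, 116) = 4, gcd(62, 116) = 2, gcd(64, 116) = 4, gcd(66, 116) = 2, gcd(68, 116) = 4, gcd(70, 116) = 2, gcd(72, 116) = 4, gcd(74, 116) = 2, gcd(76, 116) = 4, gcd(78, 116) = 2, gcd(80, 116) = 4, gcd(82, 116) = 2, gcd(84, 116) = 4, gcd(86, 116) = 2, gcd(87, 116) = 29, gcd(88, 116) = 4, gcd(90, 116) = 2, gcd(92, 116) = 4, gcd(94, 116) = 2, gcd(96, 116) = 4, gcd(98, 116) = 2, gcd(100, 116) = 4, gcd(102, 116) = 2, gcd(104, 116) = 4, gcd(106, 116) = 2, gcd(108, 116) = 4, gcd(110, 116) = 2, gcd(112, 116) = 4, gcd(114, 116) = 2.
All other a ∈ {1, ..., 115} have gcd(a, 116) = 1 and are units. So the nonzero zero-divisors are exactly the 59 values of a appearing in this scan.

Final answer: nonzero zero-divisors of Z/116Z = {2, 4, 6, 8, 10, 12, 14, 16, 18, 20, 22, 24, 26, 28, 29, 30, 32, 34, 36, 38, 40, 42, 44, 46, 48, 50, 52, 54, 56, 58, 60, 62, 64, 66, 68, 70, 72, 74, 76, 78, 80, 82, 84, 86, 87, 88, 90, 92, 94, 96, 98, 100, 102, 104, 106, 108, 110, 112, 114}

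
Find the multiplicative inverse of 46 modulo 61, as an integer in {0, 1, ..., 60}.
46^(−1) ≡ 4 (mod 61)

Apply the extended Euclidean algorithm to (61, 46), tracking rows (r, s, t) with s·61 + t·46 = r. Each division r_prev = q·r_cur + r_new produces the new row as (previous row) − q·(current row):
  row A: (61, 1, 0)   [1·61 + 0·46 = 61]
  row B: (46, 0, 1)   [0·61 + 1·46 = 46]
  61 = 1·46 + 15   → row C = row A − 1·row B = (15, 1, −1)   [check: 1·61 − 1·46 = 15]
  46 = 3·15 + 1   → row D = row B − 3·row C = (1, −3, 4)   [check: −3·61 + 4·46 = 1]
  15 = 15·1 + 0   → remainder 0, stop. gcd = 1 (last nonzero row D).
The gcd is 1, so 46 is invertible mod 61. The last nonzero row gives −3·61 + 4·46 = 1, so t = 4. So 46^(−1) ≡ 4 (mod 61). Verify: 46 · 4 = 184 ≡ 1 (mod 61). ✓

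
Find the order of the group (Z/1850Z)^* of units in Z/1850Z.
(Z/1850Z)^* consists of the classes a with gcd(a, 1850) = 1, so its order is φ(1850). φ is multiplicative, with φ(p^e) = p^e − p^(e−1). Factorise 1850 = 2 · 5^2 · 37. Then
  φ(1850) = (2 − 1) · (5^2 − 5^1) · (37 − 1) = 1 · 20 · 36 = 720.
Thus |(Z/1850Z)^*| = 720.

Final answer: |(Z/1850Z)^*| = 720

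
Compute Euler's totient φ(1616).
φ is multiplicative, with φ(p^e) = p^e − p^(e−1). Factorise 1616 = 2^4 · 101. Then
  φ(1616) = (2^4 − 2^3) · (101 − 1) = 8 · 100 = 800.

Final answer: φ(1616) = 800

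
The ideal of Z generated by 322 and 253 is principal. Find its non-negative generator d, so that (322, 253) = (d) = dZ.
In the PID Z, (a, b) is generated by gcd(a, b). Compute gcd(322, 253) with the extended Euclidean algorithm, tracking rows (r, s, t) with s·322 + t·253 = r:
  row A: (322, 1, 0)   [1·322 + 0·253 = 322]
  row B: (253, 0, 1)   [0·322 + 1·253 = 253]
  322 = 1·253 + 69   → row C = row A − 1·row B = (69, 1, −1)   [check: 1·322 − 1·253 = 69]
  253 = 3·69 + 46   → row D = row B − 3·row C = (46, −3, 4)   [check: −3·322 + 4·253 = 46]
  69 = 1·46 + 23   → row E = row C − 1·row D = (23, 4, −5)   [check: 4·322 − 5·253 = 23]
  46 = 2·23 + 0   → remainder 0, stop. gcd = 23 (last nonzero row E).
So gcd(322, 253) = 23, with Bézout identity 4·322 − 5·253 = 23. Containment (⊇): the Bézout identity exhibits 23 as an element of (322, 253), giving (23) ⊆ (322, 253). Containment (⊆): since 23 | 322 and 23 | 253 (322 = 23·14, 253 = 23·11), every Z-linear combination of 322 and 253 is divisible by 23, so (322, 253) ⊆ (23). Therefore (322, 253) = (23), d = 23.

Final answer: (322, 253) = (23); d = 23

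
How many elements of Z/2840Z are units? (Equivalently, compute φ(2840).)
Z/2840Z has φ(2840) = 1120 units

An element a ∈ Z/2840Z is a unit iff gcd(a, 2840) = 1, so the number of units is φ(2840). φ is multiplicative, with φ(p^e) = p^e − p^(e−1). Factorise 2840 = 2^3 · 5 · 71. Then
  φ(2840) = (2^3 − 2^2) · (5 − 1) · (71 − 1) = 4 · 4 · 70 = 1120.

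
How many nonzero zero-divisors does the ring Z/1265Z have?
Z/1265Z has 384 nonzero zero-divisors

In Z/1265Z each nonzero element is either a unit (gcd with 1265 is 1) or a zero-divisor (gcd > 1). The number of units is φ(1265): factorise 1265 = 5 · 11 · 23, so φ(1265) = (5 − 1) · (11 − 1) · (23 − 1) = 4 · 10 · 22 = 880. The nonzero elements number 1265 − 1 = 1264. Hence the nonzero zero-divisors number 1264 − 880 = 384.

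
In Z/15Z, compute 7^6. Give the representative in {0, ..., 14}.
Use repeated squaring. Binary(6) = 110. Walk through the bits of the exponent 6 left-to-right: at each bit after the leading one, square the running value, then multiply by 7 if the bit is 1 (always reducing mod 15):
  bit 1 = 1 (leading): start with 7.
  bit 2 = 1: square 7^2 = 49 ≡ 4; bit is 1, so multiply 4·7 = 28 ≡ 13 (mod 15).
  bit 3 = 0: square 13^2 = 169 ≡ 4 (mod 15).
Final value: 7^6 ≡ 4 (mod 15).

Final answer: 4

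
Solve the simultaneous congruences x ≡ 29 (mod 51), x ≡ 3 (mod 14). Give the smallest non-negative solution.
x ≡ 437 (mod 714); the representative in [0, 714) is 437

The moduli 51, 14 are pairwise coprime, so by the CRT there is a unique solution mod 51·14 = 714.
Solve by successive substitution. Start with x ≡ 29 (mod 51).
  Combine with x ≡ 3 (mod 14): write x = 29 + 51·t and require 29 + 51·t ≡ 3 (mod 14), i.e. 51·t ≡ 3 − 29 ≡ 2 (mod 14). Since 51^(−1) ≡ 11 (mod 14) (51 ≡ 9 (mod 14)), t ≡ 11·2 ≡ 8 (mod 14). So x ≡ 29 + 51·8 = 437 (mod 714).
Unique solution in [0, 714): x = 437.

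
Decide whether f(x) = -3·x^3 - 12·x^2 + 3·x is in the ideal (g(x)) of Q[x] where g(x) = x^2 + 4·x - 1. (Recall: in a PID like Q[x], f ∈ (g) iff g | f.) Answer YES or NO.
YES

In Q[x] the ideal (g) consists of all multiples of g, so f ∈ (g) iff g | f, i.e. iff the remainder of f on division by g is 0. Divide f by g (g is monic, so eliminate the leading term of the running remainder at each step):
  leading term -3·x^3: subtract (-3·x)·g(x) = -3·x^3 - 12·x^2 + 3·x, leaving 0
The remainder is 0, so f(x) = g(x) · h(x) with h(x) = -3·x. Hence g | f, i.e. f ∈ (g).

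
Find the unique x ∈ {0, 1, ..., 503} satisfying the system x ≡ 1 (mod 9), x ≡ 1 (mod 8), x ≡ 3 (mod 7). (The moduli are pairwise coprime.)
The moduli 9, 8, 7 are pairwise coprime, so by the CRT there is a unique solution mod 9·8·7 = 504.
Solve by successive substitution. Start with x ≡ 1 (mod 9).
  Combine with x ≡ 1 (mod 8): write x = 1 + 9·t and require 1 + 9·t ≡ 1 (mod 8), i.e. 9·t ≡ 1 − 1 ≡ 0 (mod 8). Since 9^(−1) ≡ 1 (mod 8) (9 ≡ 1 (mod 8)), t ≡ 1·0 ≡ 0 (mod 8). So x ≡ 1 + 9·0 = 1 (mod 72).
  Combine with x ≡ 3 (mod 7): write x = 1 + 72·t and require 1 + 72·t ≡ 3 (mod 7), i.e. 72·t ≡ 3 − 1 ≡ 2 (mod 7). Since 72^(−1) ≡ 4 (mod 7) (72 ≡ 2 (mod 7)), t ≡ 4·2 ≡ 1 (mod 7). So x ≡ 1 + 72·1 = 73 (mod 504).
Unique solution in [0, 504): x = 73.

Final answer: x ≡ 73 (mod 504); the representative in [0, 504) is 73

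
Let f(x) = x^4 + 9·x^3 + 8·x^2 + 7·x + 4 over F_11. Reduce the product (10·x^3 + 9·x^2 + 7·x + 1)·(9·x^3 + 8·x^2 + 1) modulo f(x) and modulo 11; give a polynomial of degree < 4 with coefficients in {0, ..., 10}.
Multiply as integer polynomials: a · b = 90·x^6 + 161·x^5 + 135·x^4 + 75·x^3 + 17·x^2 + 7·x + 1. Reducing coefficients mod 11: a · b ≡ 2·x^6 + 7·x^5 + 3·x^4 + 9·x^3 + 6·x^2 + 7·x + 1. Now divide by f(x) = x^4 + 9·x^3 + 8·x^2 + 7·x + 4 in F_11[x], eliminating the leading term at each step:
  leading term 2·x^6: subtract (2·x^2)·f(x) = 2·x^6 + 7·x^5 + 5·x^4 + 3·x^3 + 8·x^2, leaving 9·x^4 + 6·x^3 + 9·x^2 + 7·x + 1 (coefficients mod 11)
  leading term 9·x^4: subtract (9)·f(x) = 9·x^4 + 4·x^3 + 6·x^2 + 8·x + 3, leaving 2·x^3 + 3·x^2 + 10·x + 9 (coefficients mod 11)
The degree is now < 4, so this is the remainder. Hence a · b ≡ 2·x^3 + 3·x^2 + 10·x + 9 in F_11[x]/(f).

Final answer: a · b ≡ 2·x^3 + 3·x^2 + 10·x + 9 (mod f(x))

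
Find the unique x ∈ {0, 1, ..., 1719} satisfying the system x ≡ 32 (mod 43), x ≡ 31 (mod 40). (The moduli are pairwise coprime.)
The moduli 43, 40 are pairwise coprime, so by the CRT there is a unique solution mod 43·40 = 1720.
Solve by successive substitution. Start with x ≡ 32 (mod 43).
  Combine with x ≡ 31 (mod 40): write x = 32 + 43·t and require 32 + 43·t ≡ 31 (mod 40), i.e. 43·t ≡ 31 − 32 ≡ 39 (mod 40). Since 43^(−1) ≡ 27 (mod 40) (43 ≡ 3 (mod 40)), t ≡ 27·39 ≡ 13 (mod 40). So x ≡ 32 + 43·13 = 591 (mod 1720).
Unique solution in [0, 1720): x = 591.

Final answer: x ≡ 591 (mod 1720); the representative in [0, 1720) is 591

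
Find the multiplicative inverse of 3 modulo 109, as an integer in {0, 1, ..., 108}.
Apply the extended Euclidean algorithm to (109, 3), tracking rows (r, s, t) with s·109 + t·3 = r. Each division r_prev = q·r_cur + r_new produces the new row as (previous row) − q·(current row):
  row A: (109, 1, 0)   [1·109 + 0·3 = 109]
  row B: (3, 0, 1)   [0·109 + 1·3 = 3]
  109 = 36·3 + 1   → row C = row A − 36·row B = (1, 1, −36)   [check: 1·109 − 36·3 = 1]
  3 = 3·1 + 0   → remainder 0, stop. gcd = 1 (last nonzero row C).
The gcd is 1, so 3 is invertible mod 109. The last nonzero row gives 1·109 − 36·3 = 1, so t = −36. So 3^(−1) ≡ −36 ≡ 73 (mod 109). Verify: 3 · 73 = 219 ≡ 1 (mod 109). ✓

Final answer: 3^(−1) ≡ 73 (mod 109)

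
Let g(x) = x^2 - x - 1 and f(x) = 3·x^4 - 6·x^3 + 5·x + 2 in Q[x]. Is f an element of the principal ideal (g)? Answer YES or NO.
NO

In Q[x] the ideal (g) consists of all multiples of g, so f ∈ (g) iff g | f, i.e. iff the remainder of f on division by g is 0. Divide f by g (g is monic, so eliminate the leading term of the running remainder at each step):
  leading term 3·x^4: subtract (3·x^2)·g(x) = 3·x^4 - 3·x^3 - 3·x^2, leaving -3·x^3 + 3·x^2 + 5·x + 2
  leading term -3·x^3: subtract (-3·x)·g(x) = -3·x^3 + 3·x^2 + 3·x, leaving 2·x + 2
The remainder r(x) = 2·x + 2 ≠ 0 (and deg r < deg g), so g ∤ f, i.e. f ∉ (g).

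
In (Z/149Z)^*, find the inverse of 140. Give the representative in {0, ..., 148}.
Apply the extended Euclidean algorithm to (149, 140), tracking rows (r, s, t) with s·149 + t·140 = r. Each division r_prev = q·r_cur + r_new produces the new row as (previous row) − q·(current row):
  row A: (149, 1, 0)   [1·149 + 0·140 = 149]
  row B: (140, 0, 1)   [0·149 + 1·140 = 140]
  149 = 1·140 + 9   → row C = row A − 1·row B = (9, 1, −1)   [check: 1·149 − 1·140 = 9]
  140 = 15·9 + 5   → row D = row B − 15·row C = (5, −15, 16)   [check: −15·149 + 16·140 = 5]
  9 = 1·5 + 4   → row E = row C − 1·row D = (4, 16, −17)   [check: 16·149 − 17·140 = 4]
  5 = 1·4 + 1   → row F = row D − 1·row E = (1, −31, 33)   [check: −31·149 + 33·140 = 1]
  4 = 4·1 + 0   → remainder 0, stop. gcd = 1 (last nonzero row F).
The gcd is 1, so 140 is invertible mod 149. The last nonzero row gives −31·149 + 33·140 = 1, so t = 33. So 140^(−1) ≡ 33 (mod 149). Verify: 140 · 33 = 4620 ≡ 1 (mod 149). ✓

Final answer: 140^(−1) ≡ 33 (mod 149)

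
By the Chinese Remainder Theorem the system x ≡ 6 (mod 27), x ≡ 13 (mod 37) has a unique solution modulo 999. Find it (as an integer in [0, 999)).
x ≡ 87 (mod 999); the representative in [0, 999) is 87

The moduli 27, 37 are pairwise coprime, so by the CRT there is a unique solution mod 27·37 = 999.
Solve by successive substitution. Start with x ≡ 6 (mod 27).
  Combine with x ≡ 13 (mod 37): write x = 6 + 27·t and require 6 + 27·t ≡ 13 (mod 37), i.e. 27·t ≡ 13 − 6 ≡ 7 (mod 37). Since 27^(−1) ≡ 11 (mod 37), t ≡ 11·7 ≡ 3 (mod 37). So x ≡ 6 + 27·3 = 87 (mod 999).
Unique solution in [0, 999): x = 87.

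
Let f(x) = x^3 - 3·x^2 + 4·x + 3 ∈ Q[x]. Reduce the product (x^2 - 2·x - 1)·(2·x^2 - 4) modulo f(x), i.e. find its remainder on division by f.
First multiply in Q[x] without reducing: a · b = 2·x^4 - 4·x^3 - 6·x^2 + 8·x + 4. Now divide by f(x) = x^3 - 3·x^2 + 4·x + 3, eliminating the leading term at each step:
  leading term 2·x^4: subtract (2·x)·f(x) = 2·x^4 - 6·x^3 + 8·x^2 + 6·x, leaving 2·x^3 - 14·x^2 + 2·x + 4
  leading term 2·x^3: subtract (2)·f(x) = 2·x^3 - 6·x^2 + 8·x + 6, leaving -8·x^2 - 6·x - 2
The degree is now < 3, so this is the remainder. Hence a · b ≡ -8·x^2 - 6·x - 2 in Q[x]/(f).

Final answer: a · b ≡ -8·x^2 - 6·x - 2 (mod f(x))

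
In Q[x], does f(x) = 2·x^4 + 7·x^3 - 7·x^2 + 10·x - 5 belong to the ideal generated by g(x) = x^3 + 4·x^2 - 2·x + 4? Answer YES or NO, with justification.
NO

In Q[x] the ideal (g) consists of all multiples of g, so f ∈ (g) iff g | f, i.e. iff the remainder of f on division by g is 0. Divide f by g (g is monic, so eliminate the leading term of the running remainder at each step):
  leading term 2·x^4: subtract (2·x)·g(x) = 2·x^4 + 8·x^3 - 4·x^2 + 8·x, leaving -x^3 - 3·x^2 + 2·x - 5
  leading term -x^3: subtract (-1)·g(x) = -x^3 - 4·x^2 + 2·x - 4, leaving x^2 - 1
The remainder r(x) = x^2 - 1 ≠ 0 (and deg r < deg g), so g ∤ f, i.e. f ∉ (g).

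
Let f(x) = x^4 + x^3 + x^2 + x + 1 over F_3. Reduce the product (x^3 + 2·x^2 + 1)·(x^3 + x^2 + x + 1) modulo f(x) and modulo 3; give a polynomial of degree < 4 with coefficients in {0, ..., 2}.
Multiply as integer polynomials: a · b = x^6 + 3·x^5 + 3·x^4 + 4·x^3 + 3·x^2 + x + 1. Reducing coefficients mod 3: a · b ≡ x^6 + x^3 + x + 1. Now divide by f(x) = x^4 + x^3 + x^2 + x + 1 in F_3[x], eliminating the leading term at each step:
  leading term x^6: subtract (x^2)·f(x) = x^6 + x^5 + x^4 + x^3 + x^2, leaving 2·x^5 + 2·x^4 + 2·x^2 + x + 1 (coefficients mod 3)
  leading term 2·x^5: subtract (2·x)·f(x) = 2·x^5 + 2·x^4 + 2·x^3 + 2·x^2 + 2·x, leaving x^3 + 2·x + 1 (coefficients mod 3)
The degree is now < 4, so this is the remainder. Hence a · b ≡ x^3 + 2·x + 1 in F_3[x]/(f).

Final answer: a · b ≡ x^3 + 2·x + 1 (mod f(x))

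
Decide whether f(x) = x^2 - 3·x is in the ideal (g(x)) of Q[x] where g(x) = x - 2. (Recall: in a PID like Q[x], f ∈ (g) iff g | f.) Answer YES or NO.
In Q[x] the ideal (g) consists of all multiples of g, so f ∈ (g) iff g | f, i.e. iff the remainder of f on division by g is 0. Divide f by g (g is monic, so eliminate the leading term of the running remainder at each step):
  leading term x^2: subtract (x)·g(x) = x^2 - 2·x, leaving -x
  leading term -x: subtract (-1)·g(x) = 2 - x, leaving -2
The remainder r(x) = -2 ≠ 0 (and deg r < deg g), so g ∤ f, i.e. f ∉ (g).

Final answer: NO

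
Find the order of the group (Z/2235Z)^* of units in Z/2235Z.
|(Z/2235Z)^*| = 1184

(Z/2235Z)^* consists of the classes a with gcd(a, 2235) = 1, so its order is φ(2235). φ is multiplicative, with φ(p^e) = p^e − p^(e−1). Factorise 2235 = 3 · 5 · 149. Then
  φ(2235) = (3 − 1) · (5 − 1) · (149 − 1) = 2 · 4 · 148 = 1184.
Thus |(Z/2235Z)^*| = 1184.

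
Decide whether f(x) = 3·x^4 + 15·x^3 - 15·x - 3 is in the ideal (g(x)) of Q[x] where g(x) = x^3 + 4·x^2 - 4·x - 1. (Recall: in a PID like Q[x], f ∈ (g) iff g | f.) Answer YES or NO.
YES

In Q[x] the ideal (g) consists of all multiples of g, so f ∈ (g) iff g | f, i.e. iff the remainder of f on division by g is 0. Divide f by g (g is monic, so eliminate the leading term of the running remainder at each step):
  leading term 3·x^4: subtract (3·x)·g(x) = 3·x^4 + 12·x^3 - 12·x^2 - 3·x, leaving 3·x^3 + 12·x^2 - 12·x - 3
  leading term 3·x^3: subtract (3)·g(x) = 3·x^3 + 12·x^2 - 12·x - 3, leaving 0
The remainder is 0, so f(x) = g(x) · h(x) with h(x) = 3·x + 3. Hence g | f, i.e. f ∈ (g).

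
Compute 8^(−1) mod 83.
8^(−1) ≡ 52 (mod 83)

Apply the extended Euclidean algorithm to (83, 8), tracking rows (r, s, t) with s·83 + t·8 = r. Each division r_prev = q·r_cur + r_new produces the new row as (previous row) − q·(current row):
  row A: (83, 1, 0)   [1·83 + 0·8 = 83]
  row B: (8, 0, 1)   [0·83 + 1·8 = 8]
  83 = 10·8 + 3   → row C = row A − 10·row B = (3, 1, −10)   [check: 1·83 − 10·8 = 3]
  8 = 2·3 + 2   → row D = row B − 2·row C = (2, −2, 21)   [check: −2·83 + 21·8 = 2]
  3 = 1·2 + 1   → row E = row C − 1·row D = (1, 3, −31)   [check: 3·83 − 31·8 = 1]
  2 = 2·1 + 0   → remainder 0, stop. gcd = 1 (last nonzero row E).
The gcd is 1, so 8 is invertible mod 83. The last nonzero row gives 3·83 − 31·8 = 1, so t = −31. So 8^(−1) ≡ −31 ≡ 52 (mod 83). Verify: 8 · 52 = 416 ≡ 1 (mod 83). ✓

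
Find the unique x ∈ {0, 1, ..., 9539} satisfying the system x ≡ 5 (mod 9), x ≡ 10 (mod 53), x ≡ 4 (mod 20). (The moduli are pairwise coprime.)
x ≡ 8384 (mod 9540); the representative in [0, 9540) is 8384

The moduli 9, 53, 20 are pairwise coprime, so by the CRT there is a unique solution mod 9·53·20 = 9540.
Solve by successive substitution. Start with x ≡ 5 (mod 9).
  Combine with x ≡ 10 (mod 53): write x = 5 + 9·t and require 5 + 9·t ≡ 10 (mod 53), i.e. 9·t ≡ 10 − 5 ≡ 5 (mod 53). Since 9^(−1) ≡ 6 (mod 53), t ≡ 6·5 ≡ 30 (mod 53). So x ≡ 5 + 9·30 = 275 (mod 477).
  Combine with x ≡ 4 (mod 20): write x = 275 + 477·t and require 275 + 477·t ≡ 4 (mod 20), i.e. 477·t ≡ 4 − 275 ≡ 9 (mod 20). Since 477^(−1) ≡ 13 (mod 20) (477 ≡ 17 (mod 20)), t ≡ 13·9 ≡ 17 (mod 20). So x ≡ 275 + 477·17 = 8384 (mod 9540).
Unique solution in [0, 9540): x = 8384.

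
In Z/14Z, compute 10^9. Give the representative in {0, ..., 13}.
Use repeated squaring. Binary(9) = 1001. Walk through the bits of the exponent 9 left-to-right: at each bit after the leading one, square the running value, then multiply by 10 if the bit is 1 (always reducing mod 14):
  bit 1 = 1 (leading): start with 10.
  bit 2 = 0: square 10^2 = 100 ≡ 2 (mod 14).
  bit 3 = 0: square 2^2 = 4 (mod 14).
  bit 4 = 1: square 4^2 = 16 ≡ 2; bit is 1, so multiply 2·10 = 20 ≡ 6 (mod 14).
Final value: 10^9 ≡ 6 (mod 14).

Final answer: 6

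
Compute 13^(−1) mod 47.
Apply the extended Euclidean algorithm to (47, 13), tracking rows (r, s, t) with s·47 + t·13 = r. Each division r_prev = q·r_cur + r_new produces the new row as (previous row) − q·(current row):
  row A: (47, 1, 0)   [1·47 + 0·13 = 47]
  row B: (13, 0, 1)   [0·47 + 1·13 = 13]
  47 = 3·13 + 8   → row C = row A − 3·row B = (8, 1, −3)   [check: 1·47 − 3·13 = 8]
  13 = 1·8 + 5   → row D = row B − 1·row C = (5, −1, 4)   [check: −1·47 + 4·13 = 5]
  8 = 1·5 + 3   → row E = row C − 1·row D = (3, 2, −7)   [check: 2·47 − 7·13 = 3]
  5 = 1·3 + 2   → row F = row D − 1·row E = (2, −3, 11)   [check: −3·47 + 11·13 = 2]
  3 = 1·2 + 1   → row G = row E − 1·row F = (1, 5, −18)   [check: 5·47 − 18·13 = 1]
  2 = 2·1 + 0   → remainder 0, stop. gcd = 1 (last nonzero row G).
The gcd is 1, so 13 is invertible mod 47. The last nonzero row gives 5·47 − 18·13 = 1, so t = −18. So 13^(−1) ≡ −18 ≡ 29 (mod 47). Verify: 13 · 29 = 377 ≡ 1 (mod 47). ✓

Final answer: 13^(−1) ≡ 29 (mod 47)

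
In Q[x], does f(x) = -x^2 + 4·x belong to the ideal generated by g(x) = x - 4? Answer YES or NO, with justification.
YES

In Q[x] the ideal (g) consists of all multiples of g, so f ∈ (g) iff g | f, i.e. iff the remainder of f on division by g is 0. Divide f by g (g is monic, so eliminate the leading term of the running remainder at each step):
  leading term -x^2: subtract (-x)·g(x) = -x^2 + 4·x, leaving 0
The remainder is 0, so f(x) = g(x) · h(x) with h(x) = -x. Hence g | f, i.e. f ∈ (g).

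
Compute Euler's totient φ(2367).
φ(2367) = 1572

φ is multiplicative, with φ(p^e) = p^e − p^(e−1). Factorise 2367 = 3^2 · 263. Then
  φ(2367) = (3^2 − 3^1) · (263 − 1) = 6 · 262 = 1572.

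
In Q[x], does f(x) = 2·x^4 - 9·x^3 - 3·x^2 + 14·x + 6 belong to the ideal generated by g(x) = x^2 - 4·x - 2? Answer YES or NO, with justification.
YES

In Q[x] the ideal (g) consists of all multiples of g, so f ∈ (g) iff g | f, i.e. iff the remainder of f on division by g is 0. Divide f by g (g is monic, so eliminate the leading term of the running remainder at each step):
  leading term 2·x^4: subtract (2·x^2)·g(x) = 2·x^4 - 8·x^3 - 4·x^2, leaving -x^3 + x^2 + 14·x + 6
  leading term -x^3: subtract (-x)·g(x) = -x^3 + 4·x^2 + 2·x, leaving -3·x^2 + 12·x + 6
  leading term -3·x^2: subtract (-3)·g(x) = -3·x^2 + 12·x + 6, leaving 0
The remainder is 0, so f(x) = g(x) · h(x) with h(x) = 2·x^2 - x - 3. Hence g | f, i.e. f ∈ (g).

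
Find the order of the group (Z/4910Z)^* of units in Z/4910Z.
|(Z/4910Z)^*| = 1960

(Z/4910Z)^* consists of the classes a with gcd(a, 4910) = 1, so its order is φ(4910). φ is multiplicative, with φ(p^e) = p^e − p^(e−1). Factorise 4910 = 2 · 5 · 491. Then
  φ(4910) = (2 − 1) · (5 − 1) · (491 − 1) = 1 · 4 · 490 = 1960.
Thus |(Z/4910Z)^*| = 1960.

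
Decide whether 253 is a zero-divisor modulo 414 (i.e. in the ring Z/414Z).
gcd(253, 414) = 23 > 1, so 253 is not a unit in Z/414Z. In Z/nZ every nonzero non-unit is a zero-divisor: explicitly, take b = 414/gcd = 18 ≠ 0 (mod 414); then 253·18 = 4554 = 11·414, i.e. 253·18 ≡ 0 (mod 414). So 253 is a zero-divisor.

Final answer: YES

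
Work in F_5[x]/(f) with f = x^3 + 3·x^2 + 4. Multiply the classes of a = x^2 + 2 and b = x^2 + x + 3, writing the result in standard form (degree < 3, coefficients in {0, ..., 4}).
Multiply as integer polynomials: a · b = x^4 + x^3 + 5·x^2 + 2·x + 6. Reducing coefficients mod 5: a · b ≡ x^4 + x^3 + 2·x + 1. Now divide by f(x) = x^3 + 3·x^2 + 4 in F_5[x], eliminating the leading term at each step:
  leading term x^4: subtract (x)·f(x) = x^4 + 3·x^3 + 4·x, leaving 3·x^3 + 3·x + 1 (coefficients mod 5)
  leading term 3·x^3: subtract (3)·f(x) = 3·x^3 + 4·x^2 + 2, leaving x^2 + 3·x + 4 (coefficients mod 5)
The degree is now < 3, so this is the remainder. Hence a · b ≡ x^2 + 3·x + 4 in F_5[x]/(f).

Final answer: a · b ≡ x^2 + 3·x + 4 (mod f(x))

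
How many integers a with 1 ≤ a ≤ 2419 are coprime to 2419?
The number of a ∈ {1, ..., 2419} with gcd(a, 2419) = 1 is by definition Euler's totient φ(2419). φ is multiplicative, with φ(p^e) = p^e − p^(e−1). Factorise 2419 = 41 · 59. Then
  φ(2419) = (41 − 1) · (59 − 1) = 40 · 58 = 2320.
So there are 2320 such integers.

Final answer: 2320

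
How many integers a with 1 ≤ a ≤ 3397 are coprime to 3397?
The number of a ∈ {1, ..., 3397} with gcd(a, 3397) = 1 is by definition Euler's totient φ(3397). φ is multiplicative, with φ(p^e) = p^e − p^(e−1). Factorise 3397 = 43 · 79. Then
  φ(3397) = (43 − 1) · (79 − 1) = 42 · 78 = 3276.
So there are 3276 such integers.

Final answer: 3276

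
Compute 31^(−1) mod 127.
31^(−1) ≡ 41 (mod 127)

Apply the extended Euclidean algorithm to (127, 31), tracking rows (r, s, t) with s·127 + t·31 = r. Each division r_prev = q·r_cur + r_new produces the new row as (previous row) − q·(current row):
  row A: (127, 1, 0)   [1·127 + 0·31 = 127]
  row B: (31, 0, 1)   [0·127 + 1·31 = 31]
  127 = 4·31 + 3   → row C = row A − 4·row B = (3, 1, −4)   [check: 1·127 − 4·31 = 3]
  31 = 10·3 + 1   → row D = row B − 10·row C = (1, −10, 41)   [check: −10·127 + 41·31 = 1]
  3 = 3·1 + 0   → remainder 0, stop. gcd = 1 (last nonzero row D).
The gcd is 1, so 31 is invertible mod 127. The last nonzero row gives −10·127 + 41·31 = 1, so t = 41. So 31^(−1) ≡ 41 (mod 127). Verify: 31 · 41 = 1271 ≡ 1 (mod 127). ✓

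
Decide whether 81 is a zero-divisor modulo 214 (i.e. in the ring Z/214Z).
NO

gcd(81, 214) = 1, so 81 is a unit in Z/214Z (it has a multiplicative inverse). A unit cannot be a zero-divisor: if 81·b ≡ 0 then multiplying both sides by 81^(−1) gives b ≡ 0. So 81 is not a zero-divisor.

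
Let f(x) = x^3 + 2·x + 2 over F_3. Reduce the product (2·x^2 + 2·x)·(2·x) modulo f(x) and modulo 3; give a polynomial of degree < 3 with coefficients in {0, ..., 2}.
Multiply as integer polynomials: a · b = 4·x^3 + 4·x^2. Reducing coefficients mod 3: a · b ≡ x^3 + x^2. Now divide by f(x) = x^3 + 2·x + 2 in F_3[x], eliminating the leading term at each step:
  leading term x^3: subtract (1)·f(x) = x^3 + 2·x + 2, leaving x^2 + x + 1 (coefficients mod 3)
The degree is now < 3, so this is the remainder. Hence a · b ≡ x^2 + x + 1 in F_3[x]/(f).

Final answer: a · b ≡ x^2 + x + 1 (mod f(x))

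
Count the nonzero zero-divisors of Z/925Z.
Z/925Z has 204 nonzero zero-divisors

In Z/925Z each nonzero element is either a unit (gcd with 925 is 1) or a zero-divisor (gcd > 1). The number of units is φ(925): factorise 925 = 5^2 · 37, so φ(925) = (5^2 − 5^1) · (37 − 1) = 20 · 36 = 720. The nonzero elements number 925 − 1 = 924. Hence the nonzero zero-divisors number 924 − 720 = 204.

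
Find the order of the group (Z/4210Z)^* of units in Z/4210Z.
|(Z/4210Z)^*| = 1680

(Z/4210Z)^* consists of the classes a with gcd(a, 4210) = 1, so its order is φ(4210). φ is multiplicative, with φ(p^e) = p^e − p^(e−1). Factorise 4210 = 2 · 5 · 421. Then
  φ(4210) = (2 − 1) · (5 − 1) · (421 − 1) = 1 · 4 · 420 = 1680.
Thus |(Z/4210Z)^*| = 1680.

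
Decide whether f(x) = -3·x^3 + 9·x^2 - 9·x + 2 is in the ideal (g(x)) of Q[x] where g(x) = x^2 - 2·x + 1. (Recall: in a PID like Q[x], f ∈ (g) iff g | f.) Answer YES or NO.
NO

In Q[x] the ideal (g) consists of all multiples of g, so f ∈ (g) iff g | f, i.e. iff the remainder of f on division by g is 0. Divide f by g (g is monic, so eliminate the leading term of the running remainder at each step):
  leading term -3·x^3: subtract (-3·x)·g(x) = -3·x^3 + 6·x^2 - 3·x, leaving 3·x^2 - 6·x + 2
  leading term 3·x^2: subtract (3)·g(x) = 3·x^2 - 6·x + 3, leaving -1
The remainder r(x) = -1 ≠ 0 (and deg r < deg g), so g ∤ f, i.e. f ∉ (g).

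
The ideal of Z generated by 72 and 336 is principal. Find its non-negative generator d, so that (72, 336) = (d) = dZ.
(72, 336) = (24); d = 24

In the PID Z, (a, b) is generated by gcd(a, b). Compute gcd(336, 72) with the extended Euclidean algorithm, tracking rows (r, s, t) with s·336 + t·72 = r:
  row A: (336, 1, 0)   [1·336 + 0·72 = 336]
  row B: (72, 0, 1)   [0·336 + 1·72 = 72]
  336 = 4·72 + 48   → row C = row A − 4·row B = (48, 1, −4)   [check: 1·336 − 4·72 = 48]
  72 = 1·48 + 24   → row D = row B − 1·row C = (24, −1, 5)   [check: −1·336 + 5·72 = 24]
  48 = 2·24 + 0   → remainder 0, stop. gcd = 24 (last nonzero row D).
So gcd(72, 336) = 24, with Bézout identity −1·336 + 5·72 = 24. Containment (⊇): the Bézout identity exhibits 24 as an element of (72, 336), giving (24) ⊆ (72, 336). Containment (⊆): since 24 | 72 and 24 | 336 (72 = 24·3, 336 = 24·14), every Z-linear combination of 72 and 336 is divisible by 24, so (72, 336) ⊆ (24). Therefore (72, 336) = (24), d = 24.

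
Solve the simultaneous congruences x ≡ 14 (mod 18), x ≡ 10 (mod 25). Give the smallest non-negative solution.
The moduli 18, 25 are pairwise coprime, so by the CRT there is a unique solution mod 18·25 = 450.
Solve by successive substitution. Start with x ≡ 14 (mod 18).
  Combine with x ≡ 10 (mod 25): write x = 14 + 18·t and require 14 + 18·t ≡ 10 (mod 25), i.e. 18·t ≡ 10 − 14 ≡ 21 (mod 25). Since 18^(−1) ≡ 7 (mod 25), t ≡ 7·21 ≡ 22 (mod 25). So x ≡ 14 + 18·22 = 410 (mod 450).
Unique solution in [0, 450): x = 410.

Final answer: x ≡ 410 (mod 450); the representative in [0, 450) is 410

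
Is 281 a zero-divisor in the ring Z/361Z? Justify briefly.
NO

gcd(281, 361) = 1, so 281 is a unit in Z/361Z (it has a multiplicative inverse). A unit cannot be a zero-divisor: if 281·b ≡ 0 then multiplying both sides by 281^(−1) gives b ≡ 0. So 281 is not a zero-divisor.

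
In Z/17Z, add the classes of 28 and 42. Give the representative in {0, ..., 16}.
Reduce the summands first: 28 ≡ 11, 42 ≡ 8 (mod 17), so 28 + 42 ≡ 11 + 8 (mod 17). 11 + 8 = 19; 19 = 1·17 + 2, so (28 + 42) mod 17 = 2.

Final answer: 2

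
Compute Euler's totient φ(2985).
φ(2985) = 1584

φ is multiplicative, with φ(p^e) = p^e − p^(e−1). Factorise 2985 = 3 · 5 · 199. Then
  φ(2985) = (3 − 1) · (5 − 1) · (199 − 1) = 2 · 4 · 198 = 1584.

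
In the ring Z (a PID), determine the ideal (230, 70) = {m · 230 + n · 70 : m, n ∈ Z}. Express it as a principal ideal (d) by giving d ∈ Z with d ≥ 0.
In the PID Z, (a, b) is generated by gcd(a, b). Compute gcd(230, 70) with the extended Euclidean algorithm, tracking rows (r, s, t) with s·230 + t·70 = r:
  row A: (230, 1, 0)   [1·230 + 0·70 = 230]
  row B: (70, 0, 1)   [0·230 + 1·70 = 70]
  230 = 3·70 + 20   → row C = row A − 3·row B = (20, 1, −3)   [check: 1·230 − 3·70 = 20]
  70 = 3·20 + 10   → row D = row B − 3·row C = (10, −3, 10)   [check: −3·230 + 10·70 = 10]
  20 = 2·10 + 0   → remainder 0, stop. gcd = 10 (last nonzero row D).
So gcd(230, 70) = 10, with Bézout identity −3·230 + 10·70 = 10. Containment (⊇): the Bézout identity exhibits 10 as an element of (230, 70), giving (10) ⊆ (230, 70). Containment (⊆): since 10 | 230 and 10 | 70 (230 = 10·23, 70 = 10·7), every Z-linear combination of 230 and 70 is divisible by 10, so (230, 70) ⊆ (10). Therefore (230, 70) = (10), d = 10.

Final answer: (230, 70) = (10); d = 10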